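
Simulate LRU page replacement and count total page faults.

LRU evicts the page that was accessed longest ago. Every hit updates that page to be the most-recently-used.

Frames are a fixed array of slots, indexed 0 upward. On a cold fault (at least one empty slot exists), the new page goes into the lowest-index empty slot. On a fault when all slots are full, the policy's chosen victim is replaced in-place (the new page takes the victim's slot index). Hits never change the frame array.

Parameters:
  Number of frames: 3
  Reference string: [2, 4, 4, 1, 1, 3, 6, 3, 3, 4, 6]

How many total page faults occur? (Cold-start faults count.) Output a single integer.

Step 0: ref 2 → FAULT, frames=[2,-,-]
Step 1: ref 4 → FAULT, frames=[2,4,-]
Step 2: ref 4 → HIT, frames=[2,4,-]
Step 3: ref 1 → FAULT, frames=[2,4,1]
Step 4: ref 1 → HIT, frames=[2,4,1]
Step 5: ref 3 → FAULT (evict 2), frames=[3,4,1]
Step 6: ref 6 → FAULT (evict 4), frames=[3,6,1]
Step 7: ref 3 → HIT, frames=[3,6,1]
Step 8: ref 3 → HIT, frames=[3,6,1]
Step 9: ref 4 → FAULT (evict 1), frames=[3,6,4]
Step 10: ref 6 → HIT, frames=[3,6,4]
Total faults: 6

Answer: 6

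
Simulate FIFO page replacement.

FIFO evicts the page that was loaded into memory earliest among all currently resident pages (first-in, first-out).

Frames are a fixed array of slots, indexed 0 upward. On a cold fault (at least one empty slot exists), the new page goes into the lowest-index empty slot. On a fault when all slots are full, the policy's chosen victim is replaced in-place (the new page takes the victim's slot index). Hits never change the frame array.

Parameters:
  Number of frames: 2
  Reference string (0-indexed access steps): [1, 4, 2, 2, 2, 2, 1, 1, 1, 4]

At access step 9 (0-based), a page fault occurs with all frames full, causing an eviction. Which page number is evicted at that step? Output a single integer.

Answer: 2

Derivation:
Step 0: ref 1 -> FAULT, frames=[1,-]
Step 1: ref 4 -> FAULT, frames=[1,4]
Step 2: ref 2 -> FAULT, evict 1, frames=[2,4]
Step 3: ref 2 -> HIT, frames=[2,4]
Step 4: ref 2 -> HIT, frames=[2,4]
Step 5: ref 2 -> HIT, frames=[2,4]
Step 6: ref 1 -> FAULT, evict 4, frames=[2,1]
Step 7: ref 1 -> HIT, frames=[2,1]
Step 8: ref 1 -> HIT, frames=[2,1]
Step 9: ref 4 -> FAULT, evict 2, frames=[4,1]
At step 9: evicted page 2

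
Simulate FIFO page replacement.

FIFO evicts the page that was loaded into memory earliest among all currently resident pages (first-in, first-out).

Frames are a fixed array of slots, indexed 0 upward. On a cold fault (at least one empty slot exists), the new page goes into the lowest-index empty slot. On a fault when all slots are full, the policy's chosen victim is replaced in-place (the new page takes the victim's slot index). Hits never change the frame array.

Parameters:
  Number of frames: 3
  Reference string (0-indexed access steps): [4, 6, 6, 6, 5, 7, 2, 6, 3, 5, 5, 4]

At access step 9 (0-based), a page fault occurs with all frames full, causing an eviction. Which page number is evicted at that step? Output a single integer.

Step 0: ref 4 -> FAULT, frames=[4,-,-]
Step 1: ref 6 -> FAULT, frames=[4,6,-]
Step 2: ref 6 -> HIT, frames=[4,6,-]
Step 3: ref 6 -> HIT, frames=[4,6,-]
Step 4: ref 5 -> FAULT, frames=[4,6,5]
Step 5: ref 7 -> FAULT, evict 4, frames=[7,6,5]
Step 6: ref 2 -> FAULT, evict 6, frames=[7,2,5]
Step 7: ref 6 -> FAULT, evict 5, frames=[7,2,6]
Step 8: ref 3 -> FAULT, evict 7, frames=[3,2,6]
Step 9: ref 5 -> FAULT, evict 2, frames=[3,5,6]
At step 9: evicted page 2

Answer: 2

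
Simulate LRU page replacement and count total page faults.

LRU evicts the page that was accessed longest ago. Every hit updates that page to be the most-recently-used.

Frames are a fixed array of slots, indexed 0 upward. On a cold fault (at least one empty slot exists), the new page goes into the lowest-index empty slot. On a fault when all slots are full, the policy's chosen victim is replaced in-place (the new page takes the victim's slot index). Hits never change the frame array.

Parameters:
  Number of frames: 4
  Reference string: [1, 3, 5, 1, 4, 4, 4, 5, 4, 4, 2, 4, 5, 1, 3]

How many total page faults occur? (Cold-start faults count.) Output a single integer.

Answer: 6

Derivation:
Step 0: ref 1 → FAULT, frames=[1,-,-,-]
Step 1: ref 3 → FAULT, frames=[1,3,-,-]
Step 2: ref 5 → FAULT, frames=[1,3,5,-]
Step 3: ref 1 → HIT, frames=[1,3,5,-]
Step 4: ref 4 → FAULT, frames=[1,3,5,4]
Step 5: ref 4 → HIT, frames=[1,3,5,4]
Step 6: ref 4 → HIT, frames=[1,3,5,4]
Step 7: ref 5 → HIT, frames=[1,3,5,4]
Step 8: ref 4 → HIT, frames=[1,3,5,4]
Step 9: ref 4 → HIT, frames=[1,3,5,4]
Step 10: ref 2 → FAULT (evict 3), frames=[1,2,5,4]
Step 11: ref 4 → HIT, frames=[1,2,5,4]
Step 12: ref 5 → HIT, frames=[1,2,5,4]
Step 13: ref 1 → HIT, frames=[1,2,5,4]
Step 14: ref 3 → FAULT (evict 2), frames=[1,3,5,4]
Total faults: 6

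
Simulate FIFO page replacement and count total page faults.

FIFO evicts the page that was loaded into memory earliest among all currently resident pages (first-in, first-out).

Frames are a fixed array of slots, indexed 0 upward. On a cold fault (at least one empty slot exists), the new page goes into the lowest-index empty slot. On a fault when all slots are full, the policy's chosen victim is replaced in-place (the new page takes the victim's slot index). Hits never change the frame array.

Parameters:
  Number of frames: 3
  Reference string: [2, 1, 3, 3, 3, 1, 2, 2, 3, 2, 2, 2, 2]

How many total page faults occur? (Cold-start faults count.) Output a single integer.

Step 0: ref 2 → FAULT, frames=[2,-,-]
Step 1: ref 1 → FAULT, frames=[2,1,-]
Step 2: ref 3 → FAULT, frames=[2,1,3]
Step 3: ref 3 → HIT, frames=[2,1,3]
Step 4: ref 3 → HIT, frames=[2,1,3]
Step 5: ref 1 → HIT, frames=[2,1,3]
Step 6: ref 2 → HIT, frames=[2,1,3]
Step 7: ref 2 → HIT, frames=[2,1,3]
Step 8: ref 3 → HIT, frames=[2,1,3]
Step 9: ref 2 → HIT, frames=[2,1,3]
Step 10: ref 2 → HIT, frames=[2,1,3]
Step 11: ref 2 → HIT, frames=[2,1,3]
Step 12: ref 2 → HIT, frames=[2,1,3]
Total faults: 3

Answer: 3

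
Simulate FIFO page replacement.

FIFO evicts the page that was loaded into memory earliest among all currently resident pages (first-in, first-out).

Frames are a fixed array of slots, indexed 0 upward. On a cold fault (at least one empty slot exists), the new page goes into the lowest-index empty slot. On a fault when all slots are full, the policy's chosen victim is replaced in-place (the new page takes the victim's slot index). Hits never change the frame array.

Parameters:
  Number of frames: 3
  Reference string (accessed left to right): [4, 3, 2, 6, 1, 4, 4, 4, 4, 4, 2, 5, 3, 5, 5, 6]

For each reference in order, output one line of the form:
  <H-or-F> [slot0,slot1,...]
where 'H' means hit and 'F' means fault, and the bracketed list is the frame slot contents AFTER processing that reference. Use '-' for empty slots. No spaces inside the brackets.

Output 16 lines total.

F [4,-,-]
F [4,3,-]
F [4,3,2]
F [6,3,2]
F [6,1,2]
F [6,1,4]
H [6,1,4]
H [6,1,4]
H [6,1,4]
H [6,1,4]
F [2,1,4]
F [2,5,4]
F [2,5,3]
H [2,5,3]
H [2,5,3]
F [6,5,3]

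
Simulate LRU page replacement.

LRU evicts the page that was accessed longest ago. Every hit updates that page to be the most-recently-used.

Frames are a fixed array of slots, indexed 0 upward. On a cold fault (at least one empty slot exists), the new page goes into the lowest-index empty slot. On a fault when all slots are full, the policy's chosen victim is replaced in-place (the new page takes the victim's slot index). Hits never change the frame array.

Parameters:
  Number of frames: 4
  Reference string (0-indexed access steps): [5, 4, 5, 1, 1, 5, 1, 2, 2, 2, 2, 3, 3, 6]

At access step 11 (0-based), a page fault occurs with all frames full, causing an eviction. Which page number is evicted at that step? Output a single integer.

Answer: 4

Derivation:
Step 0: ref 5 -> FAULT, frames=[5,-,-,-]
Step 1: ref 4 -> FAULT, frames=[5,4,-,-]
Step 2: ref 5 -> HIT, frames=[5,4,-,-]
Step 3: ref 1 -> FAULT, frames=[5,4,1,-]
Step 4: ref 1 -> HIT, frames=[5,4,1,-]
Step 5: ref 5 -> HIT, frames=[5,4,1,-]
Step 6: ref 1 -> HIT, frames=[5,4,1,-]
Step 7: ref 2 -> FAULT, frames=[5,4,1,2]
Step 8: ref 2 -> HIT, frames=[5,4,1,2]
Step 9: ref 2 -> HIT, frames=[5,4,1,2]
Step 10: ref 2 -> HIT, frames=[5,4,1,2]
Step 11: ref 3 -> FAULT, evict 4, frames=[5,3,1,2]
At step 11: evicted page 4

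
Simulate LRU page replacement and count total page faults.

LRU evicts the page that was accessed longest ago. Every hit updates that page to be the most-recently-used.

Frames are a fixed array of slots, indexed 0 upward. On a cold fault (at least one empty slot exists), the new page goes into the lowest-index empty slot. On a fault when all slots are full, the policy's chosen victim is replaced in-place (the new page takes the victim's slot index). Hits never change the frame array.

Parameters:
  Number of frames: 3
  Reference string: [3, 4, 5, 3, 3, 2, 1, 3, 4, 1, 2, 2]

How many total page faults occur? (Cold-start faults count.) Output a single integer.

Step 0: ref 3 → FAULT, frames=[3,-,-]
Step 1: ref 4 → FAULT, frames=[3,4,-]
Step 2: ref 5 → FAULT, frames=[3,4,5]
Step 3: ref 3 → HIT, frames=[3,4,5]
Step 4: ref 3 → HIT, frames=[3,4,5]
Step 5: ref 2 → FAULT (evict 4), frames=[3,2,5]
Step 6: ref 1 → FAULT (evict 5), frames=[3,2,1]
Step 7: ref 3 → HIT, frames=[3,2,1]
Step 8: ref 4 → FAULT (evict 2), frames=[3,4,1]
Step 9: ref 1 → HIT, frames=[3,4,1]
Step 10: ref 2 → FAULT (evict 3), frames=[2,4,1]
Step 11: ref 2 → HIT, frames=[2,4,1]
Total faults: 7

Answer: 7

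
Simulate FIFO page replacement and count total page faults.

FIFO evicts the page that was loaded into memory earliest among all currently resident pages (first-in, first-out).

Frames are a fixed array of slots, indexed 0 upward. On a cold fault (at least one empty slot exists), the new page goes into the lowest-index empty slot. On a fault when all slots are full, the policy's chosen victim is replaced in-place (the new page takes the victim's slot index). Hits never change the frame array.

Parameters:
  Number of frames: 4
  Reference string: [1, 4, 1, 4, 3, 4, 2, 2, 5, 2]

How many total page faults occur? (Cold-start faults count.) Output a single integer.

Answer: 5

Derivation:
Step 0: ref 1 → FAULT, frames=[1,-,-,-]
Step 1: ref 4 → FAULT, frames=[1,4,-,-]
Step 2: ref 1 → HIT, frames=[1,4,-,-]
Step 3: ref 4 → HIT, frames=[1,4,-,-]
Step 4: ref 3 → FAULT, frames=[1,4,3,-]
Step 5: ref 4 → HIT, frames=[1,4,3,-]
Step 6: ref 2 → FAULT, frames=[1,4,3,2]
Step 7: ref 2 → HIT, frames=[1,4,3,2]
Step 8: ref 5 → FAULT (evict 1), frames=[5,4,3,2]
Step 9: ref 2 → HIT, frames=[5,4,3,2]
Total faults: 5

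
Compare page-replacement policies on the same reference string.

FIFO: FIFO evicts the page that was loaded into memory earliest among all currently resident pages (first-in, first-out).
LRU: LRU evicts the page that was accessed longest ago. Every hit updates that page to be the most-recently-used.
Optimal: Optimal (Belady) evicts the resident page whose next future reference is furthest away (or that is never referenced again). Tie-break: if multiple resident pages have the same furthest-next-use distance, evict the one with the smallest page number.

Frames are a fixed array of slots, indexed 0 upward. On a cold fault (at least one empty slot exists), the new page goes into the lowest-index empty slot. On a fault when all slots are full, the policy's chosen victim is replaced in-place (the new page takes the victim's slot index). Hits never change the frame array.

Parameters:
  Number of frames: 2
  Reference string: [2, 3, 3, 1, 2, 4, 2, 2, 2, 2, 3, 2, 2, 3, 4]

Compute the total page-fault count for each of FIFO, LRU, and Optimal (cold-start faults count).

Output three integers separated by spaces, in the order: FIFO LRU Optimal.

--- FIFO ---
  step 0: ref 2 -> FAULT, frames=[2,-] (faults so far: 1)
  step 1: ref 3 -> FAULT, frames=[2,3] (faults so far: 2)
  step 2: ref 3 -> HIT, frames=[2,3] (faults so far: 2)
  step 3: ref 1 -> FAULT, evict 2, frames=[1,3] (faults so far: 3)
  step 4: ref 2 -> FAULT, evict 3, frames=[1,2] (faults so far: 4)
  step 5: ref 4 -> FAULT, evict 1, frames=[4,2] (faults so far: 5)
  step 6: ref 2 -> HIT, frames=[4,2] (faults so far: 5)
  step 7: ref 2 -> HIT, frames=[4,2] (faults so far: 5)
  step 8: ref 2 -> HIT, frames=[4,2] (faults so far: 5)
  step 9: ref 2 -> HIT, frames=[4,2] (faults so far: 5)
  step 10: ref 3 -> FAULT, evict 2, frames=[4,3] (faults so far: 6)
  step 11: ref 2 -> FAULT, evict 4, frames=[2,3] (faults so far: 7)
  step 12: ref 2 -> HIT, frames=[2,3] (faults so far: 7)
  step 13: ref 3 -> HIT, frames=[2,3] (faults so far: 7)
  step 14: ref 4 -> FAULT, evict 3, frames=[2,4] (faults so far: 8)
  FIFO total faults: 8
--- LRU ---
  step 0: ref 2 -> FAULT, frames=[2,-] (faults so far: 1)
  step 1: ref 3 -> FAULT, frames=[2,3] (faults so far: 2)
  step 2: ref 3 -> HIT, frames=[2,3] (faults so far: 2)
  step 3: ref 1 -> FAULT, evict 2, frames=[1,3] (faults so far: 3)
  step 4: ref 2 -> FAULT, evict 3, frames=[1,2] (faults so far: 4)
  step 5: ref 4 -> FAULT, evict 1, frames=[4,2] (faults so far: 5)
  step 6: ref 2 -> HIT, frames=[4,2] (faults so far: 5)
  step 7: ref 2 -> HIT, frames=[4,2] (faults so far: 5)
  step 8: ref 2 -> HIT, frames=[4,2] (faults so far: 5)
  step 9: ref 2 -> HIT, frames=[4,2] (faults so far: 5)
  step 10: ref 3 -> FAULT, evict 4, frames=[3,2] (faults so far: 6)
  step 11: ref 2 -> HIT, frames=[3,2] (faults so far: 6)
  step 12: ref 2 -> HIT, frames=[3,2] (faults so far: 6)
  step 13: ref 3 -> HIT, frames=[3,2] (faults so far: 6)
  step 14: ref 4 -> FAULT, evict 2, frames=[3,4] (faults so far: 7)
  LRU total faults: 7
--- Optimal ---
  step 0: ref 2 -> FAULT, frames=[2,-] (faults so far: 1)
  step 1: ref 3 -> FAULT, frames=[2,3] (faults so far: 2)
  step 2: ref 3 -> HIT, frames=[2,3] (faults so far: 2)
  step 3: ref 1 -> FAULT, evict 3, frames=[2,1] (faults so far: 3)
  step 4: ref 2 -> HIT, frames=[2,1] (faults so far: 3)
  step 5: ref 4 -> FAULT, evict 1, frames=[2,4] (faults so far: 4)
  step 6: ref 2 -> HIT, frames=[2,4] (faults so far: 4)
  step 7: ref 2 -> HIT, frames=[2,4] (faults so far: 4)
  step 8: ref 2 -> HIT, frames=[2,4] (faults so far: 4)
  step 9: ref 2 -> HIT, frames=[2,4] (faults so far: 4)
  step 10: ref 3 -> FAULT, evict 4, frames=[2,3] (faults so far: 5)
  step 11: ref 2 -> HIT, frames=[2,3] (faults so far: 5)
  step 12: ref 2 -> HIT, frames=[2,3] (faults so far: 5)
  step 13: ref 3 -> HIT, frames=[2,3] (faults so far: 5)
  step 14: ref 4 -> FAULT, evict 2, frames=[4,3] (faults so far: 6)
  Optimal total faults: 6

Answer: 8 7 6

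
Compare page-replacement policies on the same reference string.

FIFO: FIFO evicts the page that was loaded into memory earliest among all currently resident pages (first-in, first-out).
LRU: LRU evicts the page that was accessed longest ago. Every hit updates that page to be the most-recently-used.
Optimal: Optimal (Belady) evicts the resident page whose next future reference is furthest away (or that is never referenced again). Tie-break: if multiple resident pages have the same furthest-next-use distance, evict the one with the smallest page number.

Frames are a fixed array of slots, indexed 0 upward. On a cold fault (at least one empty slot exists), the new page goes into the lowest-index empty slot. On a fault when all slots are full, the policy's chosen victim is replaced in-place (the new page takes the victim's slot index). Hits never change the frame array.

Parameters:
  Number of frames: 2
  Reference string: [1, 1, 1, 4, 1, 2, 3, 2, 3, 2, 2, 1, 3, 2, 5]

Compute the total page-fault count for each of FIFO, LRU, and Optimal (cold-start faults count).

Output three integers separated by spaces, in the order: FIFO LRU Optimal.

Answer: 7 8 7

Derivation:
--- FIFO ---
  step 0: ref 1 -> FAULT, frames=[1,-] (faults so far: 1)
  step 1: ref 1 -> HIT, frames=[1,-] (faults so far: 1)
  step 2: ref 1 -> HIT, frames=[1,-] (faults so far: 1)
  step 3: ref 4 -> FAULT, frames=[1,4] (faults so far: 2)
  step 4: ref 1 -> HIT, frames=[1,4] (faults so far: 2)
  step 5: ref 2 -> FAULT, evict 1, frames=[2,4] (faults so far: 3)
  step 6: ref 3 -> FAULT, evict 4, frames=[2,3] (faults so far: 4)
  step 7: ref 2 -> HIT, frames=[2,3] (faults so far: 4)
  step 8: ref 3 -> HIT, frames=[2,3] (faults so far: 4)
  step 9: ref 2 -> HIT, frames=[2,3] (faults so far: 4)
  step 10: ref 2 -> HIT, frames=[2,3] (faults so far: 4)
  step 11: ref 1 -> FAULT, evict 2, frames=[1,3] (faults so far: 5)
  step 12: ref 3 -> HIT, frames=[1,3] (faults so far: 5)
  step 13: ref 2 -> FAULT, evict 3, frames=[1,2] (faults so far: 6)
  step 14: ref 5 -> FAULT, evict 1, frames=[5,2] (faults so far: 7)
  FIFO total faults: 7
--- LRU ---
  step 0: ref 1 -> FAULT, frames=[1,-] (faults so far: 1)
  step 1: ref 1 -> HIT, frames=[1,-] (faults so far: 1)
  step 2: ref 1 -> HIT, frames=[1,-] (faults so far: 1)
  step 3: ref 4 -> FAULT, frames=[1,4] (faults so far: 2)
  step 4: ref 1 -> HIT, frames=[1,4] (faults so far: 2)
  step 5: ref 2 -> FAULT, evict 4, frames=[1,2] (faults so far: 3)
  step 6: ref 3 -> FAULT, evict 1, frames=[3,2] (faults so far: 4)
  step 7: ref 2 -> HIT, frames=[3,2] (faults so far: 4)
  step 8: ref 3 -> HIT, frames=[3,2] (faults so far: 4)
  step 9: ref 2 -> HIT, frames=[3,2] (faults so far: 4)
  step 10: ref 2 -> HIT, frames=[3,2] (faults so far: 4)
  step 11: ref 1 -> FAULT, evict 3, frames=[1,2] (faults so far: 5)
  step 12: ref 3 -> FAULT, evict 2, frames=[1,3] (faults so far: 6)
  step 13: ref 2 -> FAULT, evict 1, frames=[2,3] (faults so far: 7)
  step 14: ref 5 -> FAULT, evict 3, frames=[2,5] (faults so far: 8)
  LRU total faults: 8
--- Optimal ---
  step 0: ref 1 -> FAULT, frames=[1,-] (faults so far: 1)
  step 1: ref 1 -> HIT, frames=[1,-] (faults so far: 1)
  step 2: ref 1 -> HIT, frames=[1,-] (faults so far: 1)
  step 3: ref 4 -> FAULT, frames=[1,4] (faults so far: 2)
  step 4: ref 1 -> HIT, frames=[1,4] (faults so far: 2)
  step 5: ref 2 -> FAULT, evict 4, frames=[1,2] (faults so far: 3)
  step 6: ref 3 -> FAULT, evict 1, frames=[3,2] (faults so far: 4)
  step 7: ref 2 -> HIT, frames=[3,2] (faults so far: 4)
  step 8: ref 3 -> HIT, frames=[3,2] (faults so far: 4)
  step 9: ref 2 -> HIT, frames=[3,2] (faults so far: 4)
  step 10: ref 2 -> HIT, frames=[3,2] (faults so far: 4)
  step 11: ref 1 -> FAULT, evict 2, frames=[3,1] (faults so far: 5)
  step 12: ref 3 -> HIT, frames=[3,1] (faults so far: 5)
  step 13: ref 2 -> FAULT, evict 1, frames=[3,2] (faults so far: 6)
  step 14: ref 5 -> FAULT, evict 2, frames=[3,5] (faults so far: 7)
  Optimal total faults: 7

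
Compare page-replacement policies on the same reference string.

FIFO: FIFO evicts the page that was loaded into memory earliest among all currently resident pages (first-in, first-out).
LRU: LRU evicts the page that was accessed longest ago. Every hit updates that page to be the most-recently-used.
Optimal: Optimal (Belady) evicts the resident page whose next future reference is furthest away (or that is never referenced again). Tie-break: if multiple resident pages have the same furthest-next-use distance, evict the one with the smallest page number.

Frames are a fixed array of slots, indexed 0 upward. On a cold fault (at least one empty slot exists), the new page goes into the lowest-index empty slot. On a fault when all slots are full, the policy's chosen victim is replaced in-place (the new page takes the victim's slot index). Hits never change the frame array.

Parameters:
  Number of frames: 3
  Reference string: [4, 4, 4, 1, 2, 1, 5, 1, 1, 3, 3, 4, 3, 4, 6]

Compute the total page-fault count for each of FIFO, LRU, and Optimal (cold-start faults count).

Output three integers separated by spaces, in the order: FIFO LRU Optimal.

Answer: 7 7 6

Derivation:
--- FIFO ---
  step 0: ref 4 -> FAULT, frames=[4,-,-] (faults so far: 1)
  step 1: ref 4 -> HIT, frames=[4,-,-] (faults so far: 1)
  step 2: ref 4 -> HIT, frames=[4,-,-] (faults so far: 1)
  step 3: ref 1 -> FAULT, frames=[4,1,-] (faults so far: 2)
  step 4: ref 2 -> FAULT, frames=[4,1,2] (faults so far: 3)
  step 5: ref 1 -> HIT, frames=[4,1,2] (faults so far: 3)
  step 6: ref 5 -> FAULT, evict 4, frames=[5,1,2] (faults so far: 4)
  step 7: ref 1 -> HIT, frames=[5,1,2] (faults so far: 4)
  step 8: ref 1 -> HIT, frames=[5,1,2] (faults so far: 4)
  step 9: ref 3 -> FAULT, evict 1, frames=[5,3,2] (faults so far: 5)
  step 10: ref 3 -> HIT, frames=[5,3,2] (faults so far: 5)
  step 11: ref 4 -> FAULT, evict 2, frames=[5,3,4] (faults so far: 6)
  step 12: ref 3 -> HIT, frames=[5,3,4] (faults so far: 6)
  step 13: ref 4 -> HIT, frames=[5,3,4] (faults so far: 6)
  step 14: ref 6 -> FAULT, evict 5, frames=[6,3,4] (faults so far: 7)
  FIFO total faults: 7
--- LRU ---
  step 0: ref 4 -> FAULT, frames=[4,-,-] (faults so far: 1)
  step 1: ref 4 -> HIT, frames=[4,-,-] (faults so far: 1)
  step 2: ref 4 -> HIT, frames=[4,-,-] (faults so far: 1)
  step 3: ref 1 -> FAULT, frames=[4,1,-] (faults so far: 2)
  step 4: ref 2 -> FAULT, frames=[4,1,2] (faults so far: 3)
  step 5: ref 1 -> HIT, frames=[4,1,2] (faults so far: 3)
  step 6: ref 5 -> FAULT, evict 4, frames=[5,1,2] (faults so far: 4)
  step 7: ref 1 -> HIT, frames=[5,1,2] (faults so far: 4)
  step 8: ref 1 -> HIT, frames=[5,1,2] (faults so far: 4)
  step 9: ref 3 -> FAULT, evict 2, frames=[5,1,3] (faults so far: 5)
  step 10: ref 3 -> HIT, frames=[5,1,3] (faults so far: 5)
  step 11: ref 4 -> FAULT, evict 5, frames=[4,1,3] (faults so far: 6)
  step 12: ref 3 -> HIT, frames=[4,1,3] (faults so far: 6)
  step 13: ref 4 -> HIT, frames=[4,1,3] (faults so far: 6)
  step 14: ref 6 -> FAULT, evict 1, frames=[4,6,3] (faults so far: 7)
  LRU total faults: 7
--- Optimal ---
  step 0: ref 4 -> FAULT, frames=[4,-,-] (faults so far: 1)
  step 1: ref 4 -> HIT, frames=[4,-,-] (faults so far: 1)
  step 2: ref 4 -> HIT, frames=[4,-,-] (faults so far: 1)
  step 3: ref 1 -> FAULT, frames=[4,1,-] (faults so far: 2)
  step 4: ref 2 -> FAULT, frames=[4,1,2] (faults so far: 3)
  step 5: ref 1 -> HIT, frames=[4,1,2] (faults so far: 3)
  step 6: ref 5 -> FAULT, evict 2, frames=[4,1,5] (faults so far: 4)
  step 7: ref 1 -> HIT, frames=[4,1,5] (faults so far: 4)
  step 8: ref 1 -> HIT, frames=[4,1,5] (faults so far: 4)
  step 9: ref 3 -> FAULT, evict 1, frames=[4,3,5] (faults so far: 5)
  step 10: ref 3 -> HIT, frames=[4,3,5] (faults so far: 5)
  step 11: ref 4 -> HIT, frames=[4,3,5] (faults so far: 5)
  step 12: ref 3 -> HIT, frames=[4,3,5] (faults so far: 5)
  step 13: ref 4 -> HIT, frames=[4,3,5] (faults so far: 5)
  step 14: ref 6 -> FAULT, evict 3, frames=[4,6,5] (faults so far: 6)
  Optimal total faults: 6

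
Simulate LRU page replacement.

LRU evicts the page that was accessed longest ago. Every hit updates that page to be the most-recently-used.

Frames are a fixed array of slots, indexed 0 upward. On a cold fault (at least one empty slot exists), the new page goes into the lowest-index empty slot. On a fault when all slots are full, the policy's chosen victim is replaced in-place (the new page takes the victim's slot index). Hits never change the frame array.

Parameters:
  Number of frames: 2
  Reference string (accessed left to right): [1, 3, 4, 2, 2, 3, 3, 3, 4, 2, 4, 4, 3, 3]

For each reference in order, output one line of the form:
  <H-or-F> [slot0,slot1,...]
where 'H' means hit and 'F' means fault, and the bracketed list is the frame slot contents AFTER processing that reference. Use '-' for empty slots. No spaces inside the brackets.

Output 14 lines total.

F [1,-]
F [1,3]
F [4,3]
F [4,2]
H [4,2]
F [3,2]
H [3,2]
H [3,2]
F [3,4]
F [2,4]
H [2,4]
H [2,4]
F [3,4]
H [3,4]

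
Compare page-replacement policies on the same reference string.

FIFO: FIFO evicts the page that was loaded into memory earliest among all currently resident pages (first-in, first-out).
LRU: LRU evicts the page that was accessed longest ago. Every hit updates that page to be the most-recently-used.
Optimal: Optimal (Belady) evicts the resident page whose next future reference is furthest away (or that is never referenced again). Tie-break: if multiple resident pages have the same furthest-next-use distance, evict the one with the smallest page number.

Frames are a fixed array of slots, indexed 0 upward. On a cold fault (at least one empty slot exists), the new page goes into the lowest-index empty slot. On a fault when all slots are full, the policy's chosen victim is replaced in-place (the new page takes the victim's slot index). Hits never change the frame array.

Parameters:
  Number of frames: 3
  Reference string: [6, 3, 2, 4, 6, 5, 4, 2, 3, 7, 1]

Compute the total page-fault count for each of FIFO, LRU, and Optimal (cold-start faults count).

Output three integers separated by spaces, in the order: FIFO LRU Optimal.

--- FIFO ---
  step 0: ref 6 -> FAULT, frames=[6,-,-] (faults so far: 1)
  step 1: ref 3 -> FAULT, frames=[6,3,-] (faults so far: 2)
  step 2: ref 2 -> FAULT, frames=[6,3,2] (faults so far: 3)
  step 3: ref 4 -> FAULT, evict 6, frames=[4,3,2] (faults so far: 4)
  step 4: ref 6 -> FAULT, evict 3, frames=[4,6,2] (faults so far: 5)
  step 5: ref 5 -> FAULT, evict 2, frames=[4,6,5] (faults so far: 6)
  step 6: ref 4 -> HIT, frames=[4,6,5] (faults so far: 6)
  step 7: ref 2 -> FAULT, evict 4, frames=[2,6,5] (faults so far: 7)
  step 8: ref 3 -> FAULT, evict 6, frames=[2,3,5] (faults so far: 8)
  step 9: ref 7 -> FAULT, evict 5, frames=[2,3,7] (faults so far: 9)
  step 10: ref 1 -> FAULT, evict 2, frames=[1,3,7] (faults so far: 10)
  FIFO total faults: 10
--- LRU ---
  step 0: ref 6 -> FAULT, frames=[6,-,-] (faults so far: 1)
  step 1: ref 3 -> FAULT, frames=[6,3,-] (faults so far: 2)
  step 2: ref 2 -> FAULT, frames=[6,3,2] (faults so far: 3)
  step 3: ref 4 -> FAULT, evict 6, frames=[4,3,2] (faults so far: 4)
  step 4: ref 6 -> FAULT, evict 3, frames=[4,6,2] (faults so far: 5)
  step 5: ref 5 -> FAULT, evict 2, frames=[4,6,5] (faults so far: 6)
  step 6: ref 4 -> HIT, frames=[4,6,5] (faults so far: 6)
  step 7: ref 2 -> FAULT, evict 6, frames=[4,2,5] (faults so far: 7)
  step 8: ref 3 -> FAULT, evict 5, frames=[4,2,3] (faults so far: 8)
  step 9: ref 7 -> FAULT, evict 4, frames=[7,2,3] (faults so far: 9)
  step 10: ref 1 -> FAULT, evict 2, frames=[7,1,3] (faults so far: 10)
  LRU total faults: 10
--- Optimal ---
  step 0: ref 6 -> FAULT, frames=[6,-,-] (faults so far: 1)
  step 1: ref 3 -> FAULT, frames=[6,3,-] (faults so far: 2)
  step 2: ref 2 -> FAULT, frames=[6,3,2] (faults so far: 3)
  step 3: ref 4 -> FAULT, evict 3, frames=[6,4,2] (faults so far: 4)
  step 4: ref 6 -> HIT, frames=[6,4,2] (faults so far: 4)
  step 5: ref 5 -> FAULT, evict 6, frames=[5,4,2] (faults so far: 5)
  step 6: ref 4 -> HIT, frames=[5,4,2] (faults so far: 5)
  step 7: ref 2 -> HIT, frames=[5,4,2] (faults so far: 5)
  step 8: ref 3 -> FAULT, evict 2, frames=[5,4,3] (faults so far: 6)
  step 9: ref 7 -> FAULT, evict 3, frames=[5,4,7] (faults so far: 7)
  step 10: ref 1 -> FAULT, evict 4, frames=[5,1,7] (faults so far: 8)
  Optimal total faults: 8

Answer: 10 10 8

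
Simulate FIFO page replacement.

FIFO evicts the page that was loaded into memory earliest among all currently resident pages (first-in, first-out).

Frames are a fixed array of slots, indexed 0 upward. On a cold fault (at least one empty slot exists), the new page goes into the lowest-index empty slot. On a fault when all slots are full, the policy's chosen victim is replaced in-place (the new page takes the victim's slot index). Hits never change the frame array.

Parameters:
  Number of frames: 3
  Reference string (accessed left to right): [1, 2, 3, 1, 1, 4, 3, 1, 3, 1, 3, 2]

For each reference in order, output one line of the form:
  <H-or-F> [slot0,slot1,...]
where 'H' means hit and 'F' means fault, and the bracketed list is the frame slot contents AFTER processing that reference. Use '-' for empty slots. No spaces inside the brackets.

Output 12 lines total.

F [1,-,-]
F [1,2,-]
F [1,2,3]
H [1,2,3]
H [1,2,3]
F [4,2,3]
H [4,2,3]
F [4,1,3]
H [4,1,3]
H [4,1,3]
H [4,1,3]
F [4,1,2]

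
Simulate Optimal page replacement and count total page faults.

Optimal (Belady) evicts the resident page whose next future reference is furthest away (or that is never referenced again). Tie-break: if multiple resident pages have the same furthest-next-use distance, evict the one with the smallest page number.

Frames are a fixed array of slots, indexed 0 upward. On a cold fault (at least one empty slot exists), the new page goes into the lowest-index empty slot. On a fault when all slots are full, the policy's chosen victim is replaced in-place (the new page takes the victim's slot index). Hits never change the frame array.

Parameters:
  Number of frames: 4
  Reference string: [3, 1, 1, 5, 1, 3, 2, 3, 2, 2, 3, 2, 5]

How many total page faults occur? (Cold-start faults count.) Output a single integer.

Step 0: ref 3 → FAULT, frames=[3,-,-,-]
Step 1: ref 1 → FAULT, frames=[3,1,-,-]
Step 2: ref 1 → HIT, frames=[3,1,-,-]
Step 3: ref 5 → FAULT, frames=[3,1,5,-]
Step 4: ref 1 → HIT, frames=[3,1,5,-]
Step 5: ref 3 → HIT, frames=[3,1,5,-]
Step 6: ref 2 → FAULT, frames=[3,1,5,2]
Step 7: ref 3 → HIT, frames=[3,1,5,2]
Step 8: ref 2 → HIT, frames=[3,1,5,2]
Step 9: ref 2 → HIT, frames=[3,1,5,2]
Step 10: ref 3 → HIT, frames=[3,1,5,2]
Step 11: ref 2 → HIT, frames=[3,1,5,2]
Step 12: ref 5 → HIT, frames=[3,1,5,2]
Total faults: 4

Answer: 4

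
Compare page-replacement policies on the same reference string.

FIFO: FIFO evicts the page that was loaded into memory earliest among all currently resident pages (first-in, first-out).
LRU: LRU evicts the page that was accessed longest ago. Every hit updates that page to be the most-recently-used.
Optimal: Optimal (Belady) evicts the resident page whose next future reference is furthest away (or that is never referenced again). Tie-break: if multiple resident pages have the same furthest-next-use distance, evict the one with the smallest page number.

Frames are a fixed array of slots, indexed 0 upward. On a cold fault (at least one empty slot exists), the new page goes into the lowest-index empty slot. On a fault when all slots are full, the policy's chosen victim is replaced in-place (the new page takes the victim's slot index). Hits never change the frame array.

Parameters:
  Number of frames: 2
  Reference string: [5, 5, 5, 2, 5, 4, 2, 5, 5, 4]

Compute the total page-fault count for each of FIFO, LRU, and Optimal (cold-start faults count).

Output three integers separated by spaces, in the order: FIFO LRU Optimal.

--- FIFO ---
  step 0: ref 5 -> FAULT, frames=[5,-] (faults so far: 1)
  step 1: ref 5 -> HIT, frames=[5,-] (faults so far: 1)
  step 2: ref 5 -> HIT, frames=[5,-] (faults so far: 1)
  step 3: ref 2 -> FAULT, frames=[5,2] (faults so far: 2)
  step 4: ref 5 -> HIT, frames=[5,2] (faults so far: 2)
  step 5: ref 4 -> FAULT, evict 5, frames=[4,2] (faults so far: 3)
  step 6: ref 2 -> HIT, frames=[4,2] (faults so far: 3)
  step 7: ref 5 -> FAULT, evict 2, frames=[4,5] (faults so far: 4)
  step 8: ref 5 -> HIT, frames=[4,5] (faults so far: 4)
  step 9: ref 4 -> HIT, frames=[4,5] (faults so far: 4)
  FIFO total faults: 4
--- LRU ---
  step 0: ref 5 -> FAULT, frames=[5,-] (faults so far: 1)
  step 1: ref 5 -> HIT, frames=[5,-] (faults so far: 1)
  step 2: ref 5 -> HIT, frames=[5,-] (faults so far: 1)
  step 3: ref 2 -> FAULT, frames=[5,2] (faults so far: 2)
  step 4: ref 5 -> HIT, frames=[5,2] (faults so far: 2)
  step 5: ref 4 -> FAULT, evict 2, frames=[5,4] (faults so far: 3)
  step 6: ref 2 -> FAULT, evict 5, frames=[2,4] (faults so far: 4)
  step 7: ref 5 -> FAULT, evict 4, frames=[2,5] (faults so far: 5)
  step 8: ref 5 -> HIT, frames=[2,5] (faults so far: 5)
  step 9: ref 4 -> FAULT, evict 2, frames=[4,5] (faults so far: 6)
  LRU total faults: 6
--- Optimal ---
  step 0: ref 5 -> FAULT, frames=[5,-] (faults so far: 1)
  step 1: ref 5 -> HIT, frames=[5,-] (faults so far: 1)
  step 2: ref 5 -> HIT, frames=[5,-] (faults so far: 1)
  step 3: ref 2 -> FAULT, frames=[5,2] (faults so far: 2)
  step 4: ref 5 -> HIT, frames=[5,2] (faults so far: 2)
  step 5: ref 4 -> FAULT, evict 5, frames=[4,2] (faults so far: 3)
  step 6: ref 2 -> HIT, frames=[4,2] (faults so far: 3)
  step 7: ref 5 -> FAULT, evict 2, frames=[4,5] (faults so far: 4)
  step 8: ref 5 -> HIT, frames=[4,5] (faults so far: 4)
  step 9: ref 4 -> HIT, frames=[4,5] (faults so far: 4)
  Optimal total faults: 4

Answer: 4 6 4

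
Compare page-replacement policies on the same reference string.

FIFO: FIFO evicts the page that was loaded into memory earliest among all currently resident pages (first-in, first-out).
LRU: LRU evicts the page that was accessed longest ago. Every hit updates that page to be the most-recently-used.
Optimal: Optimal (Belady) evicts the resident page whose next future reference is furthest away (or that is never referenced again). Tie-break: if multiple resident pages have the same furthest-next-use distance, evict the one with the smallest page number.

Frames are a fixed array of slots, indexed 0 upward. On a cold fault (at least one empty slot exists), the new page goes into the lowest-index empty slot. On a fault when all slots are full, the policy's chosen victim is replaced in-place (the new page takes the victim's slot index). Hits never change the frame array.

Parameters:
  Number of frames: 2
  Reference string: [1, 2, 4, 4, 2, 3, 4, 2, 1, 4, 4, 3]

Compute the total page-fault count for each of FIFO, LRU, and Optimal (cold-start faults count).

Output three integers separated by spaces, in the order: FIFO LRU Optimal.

--- FIFO ---
  step 0: ref 1 -> FAULT, frames=[1,-] (faults so far: 1)
  step 1: ref 2 -> FAULT, frames=[1,2] (faults so far: 2)
  step 2: ref 4 -> FAULT, evict 1, frames=[4,2] (faults so far: 3)
  step 3: ref 4 -> HIT, frames=[4,2] (faults so far: 3)
  step 4: ref 2 -> HIT, frames=[4,2] (faults so far: 3)
  step 5: ref 3 -> FAULT, evict 2, frames=[4,3] (faults so far: 4)
  step 6: ref 4 -> HIT, frames=[4,3] (faults so far: 4)
  step 7: ref 2 -> FAULT, evict 4, frames=[2,3] (faults so far: 5)
  step 8: ref 1 -> FAULT, evict 3, frames=[2,1] (faults so far: 6)
  step 9: ref 4 -> FAULT, evict 2, frames=[4,1] (faults so far: 7)
  step 10: ref 4 -> HIT, frames=[4,1] (faults so far: 7)
  step 11: ref 3 -> FAULT, evict 1, frames=[4,3] (faults so far: 8)
  FIFO total faults: 8
--- LRU ---
  step 0: ref 1 -> FAULT, frames=[1,-] (faults so far: 1)
  step 1: ref 2 -> FAULT, frames=[1,2] (faults so far: 2)
  step 2: ref 4 -> FAULT, evict 1, frames=[4,2] (faults so far: 3)
  step 3: ref 4 -> HIT, frames=[4,2] (faults so far: 3)
  step 4: ref 2 -> HIT, frames=[4,2] (faults so far: 3)
  step 5: ref 3 -> FAULT, evict 4, frames=[3,2] (faults so far: 4)
  step 6: ref 4 -> FAULT, evict 2, frames=[3,4] (faults so far: 5)
  step 7: ref 2 -> FAULT, evict 3, frames=[2,4] (faults so far: 6)
  step 8: ref 1 -> FAULT, evict 4, frames=[2,1] (faults so far: 7)
  step 9: ref 4 -> FAULT, evict 2, frames=[4,1] (faults so far: 8)
  step 10: ref 4 -> HIT, frames=[4,1] (faults so far: 8)
  step 11: ref 3 -> FAULT, evict 1, frames=[4,3] (faults so far: 9)
  LRU total faults: 9
--- Optimal ---
  step 0: ref 1 -> FAULT, frames=[1,-] (faults so far: 1)
  step 1: ref 2 -> FAULT, frames=[1,2] (faults so far: 2)
  step 2: ref 4 -> FAULT, evict 1, frames=[4,2] (faults so far: 3)
  step 3: ref 4 -> HIT, frames=[4,2] (faults so far: 3)
  step 4: ref 2 -> HIT, frames=[4,2] (faults so far: 3)
  step 5: ref 3 -> FAULT, evict 2, frames=[4,3] (faults so far: 4)
  step 6: ref 4 -> HIT, frames=[4,3] (faults so far: 4)
  step 7: ref 2 -> FAULT, evict 3, frames=[4,2] (faults so far: 5)
  step 8: ref 1 -> FAULT, evict 2, frames=[4,1] (faults so far: 6)
  step 9: ref 4 -> HIT, frames=[4,1] (faults so far: 6)
  step 10: ref 4 -> HIT, frames=[4,1] (faults so far: 6)
  step 11: ref 3 -> FAULT, evict 1, frames=[4,3] (faults so far: 7)
  Optimal total faults: 7

Answer: 8 9 7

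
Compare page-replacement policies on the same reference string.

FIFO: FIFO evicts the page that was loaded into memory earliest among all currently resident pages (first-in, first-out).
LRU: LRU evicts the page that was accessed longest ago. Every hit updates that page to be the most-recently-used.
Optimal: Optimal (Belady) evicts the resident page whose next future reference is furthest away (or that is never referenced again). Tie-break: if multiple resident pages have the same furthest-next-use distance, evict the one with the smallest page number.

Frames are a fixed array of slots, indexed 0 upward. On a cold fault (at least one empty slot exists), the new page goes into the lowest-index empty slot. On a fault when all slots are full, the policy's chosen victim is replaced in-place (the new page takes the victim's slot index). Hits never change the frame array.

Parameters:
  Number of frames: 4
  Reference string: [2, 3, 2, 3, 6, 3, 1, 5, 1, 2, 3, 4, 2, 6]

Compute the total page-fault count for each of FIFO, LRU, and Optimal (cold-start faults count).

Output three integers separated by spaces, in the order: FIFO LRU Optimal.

--- FIFO ---
  step 0: ref 2 -> FAULT, frames=[2,-,-,-] (faults so far: 1)
  step 1: ref 3 -> FAULT, frames=[2,3,-,-] (faults so far: 2)
  step 2: ref 2 -> HIT, frames=[2,3,-,-] (faults so far: 2)
  step 3: ref 3 -> HIT, frames=[2,3,-,-] (faults so far: 2)
  step 4: ref 6 -> FAULT, frames=[2,3,6,-] (faults so far: 3)
  step 5: ref 3 -> HIT, frames=[2,3,6,-] (faults so far: 3)
  step 6: ref 1 -> FAULT, frames=[2,3,6,1] (faults so far: 4)
  step 7: ref 5 -> FAULT, evict 2, frames=[5,3,6,1] (faults so far: 5)
  step 8: ref 1 -> HIT, frames=[5,3,6,1] (faults so far: 5)
  step 9: ref 2 -> FAULT, evict 3, frames=[5,2,6,1] (faults so far: 6)
  step 10: ref 3 -> FAULT, evict 6, frames=[5,2,3,1] (faults so far: 7)
  step 11: ref 4 -> FAULT, evict 1, frames=[5,2,3,4] (faults so far: 8)
  step 12: ref 2 -> HIT, frames=[5,2,3,4] (faults so far: 8)
  step 13: ref 6 -> FAULT, evict 5, frames=[6,2,3,4] (faults so far: 9)
  FIFO total faults: 9
--- LRU ---
  step 0: ref 2 -> FAULT, frames=[2,-,-,-] (faults so far: 1)
  step 1: ref 3 -> FAULT, frames=[2,3,-,-] (faults so far: 2)
  step 2: ref 2 -> HIT, frames=[2,3,-,-] (faults so far: 2)
  step 3: ref 3 -> HIT, frames=[2,3,-,-] (faults so far: 2)
  step 4: ref 6 -> FAULT, frames=[2,3,6,-] (faults so far: 3)
  step 5: ref 3 -> HIT, frames=[2,3,6,-] (faults so far: 3)
  step 6: ref 1 -> FAULT, frames=[2,3,6,1] (faults so far: 4)
  step 7: ref 5 -> FAULT, evict 2, frames=[5,3,6,1] (faults so far: 5)
  step 8: ref 1 -> HIT, frames=[5,3,6,1] (faults so far: 5)
  step 9: ref 2 -> FAULT, evict 6, frames=[5,3,2,1] (faults so far: 6)
  step 10: ref 3 -> HIT, frames=[5,3,2,1] (faults so far: 6)
  step 11: ref 4 -> FAULT, evict 5, frames=[4,3,2,1] (faults so far: 7)
  step 12: ref 2 -> HIT, frames=[4,3,2,1] (faults so far: 7)
  step 13: ref 6 -> FAULT, evict 1, frames=[4,3,2,6] (faults so far: 8)
  LRU total faults: 8
--- Optimal ---
  step 0: ref 2 -> FAULT, frames=[2,-,-,-] (faults so far: 1)
  step 1: ref 3 -> FAULT, frames=[2,3,-,-] (faults so far: 2)
  step 2: ref 2 -> HIT, frames=[2,3,-,-] (faults so far: 2)
  step 3: ref 3 -> HIT, frames=[2,3,-,-] (faults so far: 2)
  step 4: ref 6 -> FAULT, frames=[2,3,6,-] (faults so far: 3)
  step 5: ref 3 -> HIT, frames=[2,3,6,-] (faults so far: 3)
  step 6: ref 1 -> FAULT, frames=[2,3,6,1] (faults so far: 4)
  step 7: ref 5 -> FAULT, evict 6, frames=[2,3,5,1] (faults so far: 5)
  step 8: ref 1 -> HIT, frames=[2,3,5,1] (faults so far: 5)
  step 9: ref 2 -> HIT, frames=[2,3,5,1] (faults so far: 5)
  step 10: ref 3 -> HIT, frames=[2,3,5,1] (faults so far: 5)
  step 11: ref 4 -> FAULT, evict 1, frames=[2,3,5,4] (faults so far: 6)
  step 12: ref 2 -> HIT, frames=[2,3,5,4] (faults so far: 6)
  step 13: ref 6 -> FAULT, evict 2, frames=[6,3,5,4] (faults so far: 7)
  Optimal total faults: 7

Answer: 9 8 7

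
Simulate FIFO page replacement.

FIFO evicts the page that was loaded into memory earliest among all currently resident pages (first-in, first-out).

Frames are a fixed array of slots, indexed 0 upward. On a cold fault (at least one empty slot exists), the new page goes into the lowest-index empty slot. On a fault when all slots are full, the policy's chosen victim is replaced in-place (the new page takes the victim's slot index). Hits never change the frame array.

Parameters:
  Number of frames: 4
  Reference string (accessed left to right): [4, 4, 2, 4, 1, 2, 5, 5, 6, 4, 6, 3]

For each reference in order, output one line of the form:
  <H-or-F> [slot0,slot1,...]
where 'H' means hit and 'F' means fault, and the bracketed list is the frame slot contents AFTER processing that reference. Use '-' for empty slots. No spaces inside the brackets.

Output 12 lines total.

F [4,-,-,-]
H [4,-,-,-]
F [4,2,-,-]
H [4,2,-,-]
F [4,2,1,-]
H [4,2,1,-]
F [4,2,1,5]
H [4,2,1,5]
F [6,2,1,5]
F [6,4,1,5]
H [6,4,1,5]
F [6,4,3,5]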